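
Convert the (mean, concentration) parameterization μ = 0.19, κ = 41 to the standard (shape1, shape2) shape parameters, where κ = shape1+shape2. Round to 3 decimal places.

shape1 = 7.790, shape2 = 33.210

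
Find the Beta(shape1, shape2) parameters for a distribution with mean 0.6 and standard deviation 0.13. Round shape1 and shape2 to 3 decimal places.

shape1 = 7.921, shape2 = 5.280

Variance = 0.13² = 0.0169. The moment-matching identity shape1+shape2 = μ(1−μ)/Var − 1 gives
shape1+shape2 = 0.24/0.0169 − 1 = 13.2012, so shape1 = μ·13.2012 = 7.921 and shape2 = (1−μ)·13.2012 = 5.280.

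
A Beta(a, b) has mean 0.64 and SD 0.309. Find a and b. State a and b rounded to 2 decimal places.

a = 0.90, b = 0.51

First σ² = 0.095481. Setting a = μn, b = (1−μ)n with n = a+b,
μ(1−μ)/(n+1) = 0.095481 ⇒ n+1 = 0.2304/0.095481 = 2.4130 ⇒ n = 1.4130.
Hence a = 0.64×1.4130 = 0.90, b = 0.36×1.4130 = 0.51.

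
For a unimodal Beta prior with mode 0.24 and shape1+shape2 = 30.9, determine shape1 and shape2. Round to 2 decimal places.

For shape1,shape2>1 the mode is (shape1−1)/(shape1+shape2−2), so shape1 = mode·(κ−2)+1 = 0.24×28.9+1 = 7.94.
And shape2 = (1−mode)·(κ−2)+1 = 0.76×28.9+1 = 22.96.

shape1 = 7.94, shape2 = 22.96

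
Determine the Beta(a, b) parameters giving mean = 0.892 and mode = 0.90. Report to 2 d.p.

a = 89.20, b = 10.80

Let s = a+b. Mean gives a = μs = 0.892s; mode gives (a−1)/(s−2) = 0.90.
Substituting: 0.892s − 1 = 0.90(s−2) = 0.90s − 1.80, so -0.008s = -0.80 and s = 100.0000.
Then a = 0.892×100.0000 = 89.20 and b = s−a = 10.80.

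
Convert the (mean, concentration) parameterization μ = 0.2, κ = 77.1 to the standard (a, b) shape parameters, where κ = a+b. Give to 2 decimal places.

a = 15.42, b = 61.68

Split κ in proportion μ : (1−μ): a = 0.2·77.1 = 15.42, b = 77.1 − 15.42 = 61.68.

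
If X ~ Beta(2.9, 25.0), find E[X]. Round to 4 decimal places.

0.1039

E[X] = α/(α+β) = 2.9/27.9 = 0.1039.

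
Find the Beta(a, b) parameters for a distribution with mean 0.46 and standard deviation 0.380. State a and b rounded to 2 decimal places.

a = 0.33, b = 0.39

Variance = 0.380² = 0.144400. The moment-matching identity a+b = μ(1−μ)/Var − 1 gives
a+b = 0.2484/0.144400 − 1 = 0.7202, so a = μ·0.7202 = 0.33 and b = (1−μ)·0.7202 = 0.39.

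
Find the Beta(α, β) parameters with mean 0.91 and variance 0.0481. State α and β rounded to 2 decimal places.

α = 0.64, β = 0.06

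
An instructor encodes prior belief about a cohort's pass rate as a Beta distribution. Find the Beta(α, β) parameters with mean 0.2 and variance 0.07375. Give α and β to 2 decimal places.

α = 0.23, β = 0.94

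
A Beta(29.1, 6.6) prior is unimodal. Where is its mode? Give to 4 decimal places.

With α,β > 1, mode = (α−1)/(α+β−2) = 28.1/33.7 = 0.8338.

0.8338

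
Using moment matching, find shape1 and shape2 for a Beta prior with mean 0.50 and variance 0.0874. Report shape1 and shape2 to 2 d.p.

shape1 = 0.93, shape2 = 0.93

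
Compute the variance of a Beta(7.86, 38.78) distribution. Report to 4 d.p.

Var = αβ/[(α+β)²(α+β+1)] = (7.86×38.78)/(46.64²×47.64) = 304.8108/103630.796544 = 0.0029.

0.0029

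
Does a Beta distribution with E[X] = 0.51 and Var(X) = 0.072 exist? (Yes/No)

Yes

For any Beta, Var(X) < E[X]·(1−E[X]).
Here μ(1−μ) = 0.51×0.49 = 0.2499, and 0.072 < 0.2499.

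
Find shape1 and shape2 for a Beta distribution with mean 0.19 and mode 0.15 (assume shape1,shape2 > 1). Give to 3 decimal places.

shape1 = 3.325, shape2 = 14.175

Let s = shape1+shape2. Mean gives shape1 = μs = 0.19s; mode gives (shape1−1)/(s−2) = 0.15.
Substituting: 0.19s − 1 = 0.15(s−2) = 0.15s − 0.30, so 0.04s = 0.70 and s = 17.5000.
Then shape1 = 0.19×17.5000 = 3.325 and shape2 = s−shape1 = 14.175.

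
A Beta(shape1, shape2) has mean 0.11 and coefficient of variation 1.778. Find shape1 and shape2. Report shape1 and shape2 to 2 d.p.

Var = (CV·μ)² = (1.778×0.11)² = 0.038252.
shape1+shape2 = μ(1−μ)/Var − 1 = 0.0979/0.038252 − 1 = 1.5594.
Thus shape1 = 0.11·1.5594 = 0.17 and shape2 = 0.89·1.5594 = 1.39.

shape1 = 0.17, shape2 = 1.39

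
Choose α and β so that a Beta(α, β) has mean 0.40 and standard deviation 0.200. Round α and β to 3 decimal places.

α = 2.000, β = 3.000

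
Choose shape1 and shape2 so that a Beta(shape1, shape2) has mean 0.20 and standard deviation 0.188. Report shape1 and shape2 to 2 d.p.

σ² = 0.188² = 0.035344.
With s = shape1+shape2, Var = μ(1−μ)/(s+1), so s+1 = (0.20×0.80)/0.035344 = 4.5269 and s = 3.5269.
shape1 = μs = 0.71, shape2 = (1−μ)s = 2.82.

shape1 = 0.71, shape2 = 2.82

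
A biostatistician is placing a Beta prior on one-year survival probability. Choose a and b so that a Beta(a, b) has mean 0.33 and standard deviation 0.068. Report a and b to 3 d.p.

a = 15.449, b = 31.367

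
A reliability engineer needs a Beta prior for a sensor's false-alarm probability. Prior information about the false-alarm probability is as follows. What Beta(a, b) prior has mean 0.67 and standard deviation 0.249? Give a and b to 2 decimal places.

First σ² = 0.062001. Setting a = μn, b = (1−μ)n with n = a+b,
μ(1−μ)/(n+1) = 0.062001 ⇒ n+1 = 0.2211/0.062001 = 3.5661 ⇒ n = 2.5661.
Hence a = 0.67×2.5661 = 1.72, b = 0.33×2.5661 = 0.85.

a = 1.72, b = 0.85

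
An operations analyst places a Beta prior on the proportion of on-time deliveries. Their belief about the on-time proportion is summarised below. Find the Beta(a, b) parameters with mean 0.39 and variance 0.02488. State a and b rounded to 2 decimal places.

a = 3.34, b = 5.22

Let s = a+b. The Beta variance is μ(1−μ)/(s+1).
So s+1 = μ(1−μ)/σ² = (0.39×0.61)/0.02488 = 0.2379/0.02488 = 9.5619, giving s = 8.5619.
Then a = μs = 0.39×8.5619 = 3.34 and b = (1−μ)s = 0.61×8.5619 = 5.22.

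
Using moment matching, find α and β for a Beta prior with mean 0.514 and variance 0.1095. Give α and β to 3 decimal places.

By moment matching, α+β = μ(1−μ)/σ² − 1 = (0.514·0.486)/0.1095 − 1 = 2.2813 − 1 = 1.2813.
Since α/(α+β) = μ, α = 0.514·1.2813 = 0.659 and β = 0.486·1.2813 = 0.623.

α = 0.659, β = 0.623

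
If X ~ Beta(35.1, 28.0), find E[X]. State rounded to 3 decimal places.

E[X] = α/(α+β) = 35.1/63.1 = 0.556.

0.556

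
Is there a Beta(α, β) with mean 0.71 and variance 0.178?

Yes

For any Beta, Var(X) < E[X]·(1−E[X]).
Here μ(1−μ) = 0.71×0.29 = 0.2059, and 0.178 < 0.2059.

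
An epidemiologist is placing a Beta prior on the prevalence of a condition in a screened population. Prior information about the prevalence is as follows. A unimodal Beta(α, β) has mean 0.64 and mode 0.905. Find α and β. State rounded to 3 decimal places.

With s = α+β: μ = α/s and mode = (α−1)/(s−2). Eliminating α = μs,
μs − 1 = m(s−2) ⇒ s(μ−m) = 1−2m ⇒ s = -0.810/-0.265 = 3.0566.
So α = μs = 1.956, β = (1−μ)s = 1.100.

α = 1.956, β = 1.100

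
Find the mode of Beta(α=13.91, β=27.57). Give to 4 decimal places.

With α,β > 1, mode = (α−1)/(α+β−2) = 12.91/39.48 = 0.3270.

0.3270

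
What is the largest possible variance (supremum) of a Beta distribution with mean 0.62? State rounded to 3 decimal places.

0.236

Var = μ(1−μ)/(α+β+1), which approaches μ(1−μ) as α+β → 0.
So the supremum is μ(1−μ) = 0.62×0.38 = 0.236.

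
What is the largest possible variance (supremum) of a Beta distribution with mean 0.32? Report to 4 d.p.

For fixed mean μ the Beta variance is μ(1−μ)/(α+β+1), increasing as α+β decreases.
Its least upper bound (not attained) is μ(1−μ) = 0.32·0.68 = 0.2176.

0.2176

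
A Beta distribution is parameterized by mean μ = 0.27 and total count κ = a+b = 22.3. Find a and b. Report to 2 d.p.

Split κ in proportion μ : (1−μ): a = 0.27·22.3 = 6.02, b = 22.3 − 6.02 = 16.28.

a = 6.02, b = 16.28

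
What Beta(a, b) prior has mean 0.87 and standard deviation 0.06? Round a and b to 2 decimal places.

First σ² = 0.0036. Setting a = μn, b = (1−μ)n with n = a+b,
μ(1−μ)/(n+1) = 0.0036 ⇒ n+1 = 0.1131/0.0036 = 31.4167 ⇒ n = 30.4167.
Hence a = 0.87×30.4167 = 26.46, b = 0.13×30.4167 = 3.95.

a = 26.46, b = 3.95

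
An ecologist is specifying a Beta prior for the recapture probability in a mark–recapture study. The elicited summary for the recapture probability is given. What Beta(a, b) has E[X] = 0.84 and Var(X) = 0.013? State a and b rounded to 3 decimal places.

By moment matching, a+b = μ(1−μ)/σ² − 1 = (0.84·0.16)/0.013 − 1 = 10.3385 − 1 = 9.3385.
Since a/(a+b) = μ, a = 0.84·9.3385 = 7.844 and b = 0.16·9.3385 = 1.494.

a = 7.844, b = 1.494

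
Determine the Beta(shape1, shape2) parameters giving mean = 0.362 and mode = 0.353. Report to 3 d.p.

Let s = shape1+shape2. Mean gives shape1 = μs = 0.362s; mode gives (shape1−1)/(s−2) = 0.353.
Substituting: 0.362s − 1 = 0.353(s−2) = 0.353s − 0.706, so 0.009s = 0.294 and s = 32.6667.
Then shape1 = 0.362×32.6667 = 11.825 and shape2 = s−shape1 = 20.841.

shape1 = 11.825, shape2 = 20.841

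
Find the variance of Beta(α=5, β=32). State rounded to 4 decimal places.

α+β = 37 and αβ = 160, so Var = αβ/[(α+β)²(α+β+1)] = 160/52022 = 0.0031.

0.0031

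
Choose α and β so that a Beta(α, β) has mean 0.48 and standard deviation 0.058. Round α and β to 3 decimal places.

First σ² = 0.003364. Setting α = μn, β = (1−μ)n with n = α+β,
μ(1−μ)/(n+1) = 0.003364 ⇒ n+1 = 0.2496/0.003364 = 74.1974 ⇒ n = 73.1974.
Hence α = 0.48×73.1974 = 35.135, β = 0.52×73.1974 = 38.063.

α = 35.135, β = 38.063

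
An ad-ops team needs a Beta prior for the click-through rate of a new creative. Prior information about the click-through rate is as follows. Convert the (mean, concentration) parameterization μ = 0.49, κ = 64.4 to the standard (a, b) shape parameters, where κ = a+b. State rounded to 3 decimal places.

Split κ in proportion μ : (1−μ): a = 0.49·64.4 = 31.556, b = 64.4 − 31.556 = 32.844.

a = 31.556, b = 32.844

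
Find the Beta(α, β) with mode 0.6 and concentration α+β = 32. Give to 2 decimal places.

Since the density peak of Beta(α,β) is at (α−1)/(α+β−2),
α = 1 + 0.6(32−2) = 19.00 and β = 32 − 19.00 = 13.00.

α = 19.00, β = 13.00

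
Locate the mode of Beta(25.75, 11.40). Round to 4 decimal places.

0.7041

The density x^(α−1)(1−x)^(β−1) is maximised at (α−1)/(α+β−2) = 24.75/35.15 = 0.7041.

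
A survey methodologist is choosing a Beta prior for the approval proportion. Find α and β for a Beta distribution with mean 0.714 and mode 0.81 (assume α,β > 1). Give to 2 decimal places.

α = 4.61, β = 1.85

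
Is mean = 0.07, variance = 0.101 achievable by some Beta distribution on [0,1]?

A Beta with mean μ has variance μ(1−μ)/(α+β+1) < μ(1−μ).
Here μ(1−μ) = 0.07×0.93 = 0.0651, and 0.101 ≥ 0.0651.

No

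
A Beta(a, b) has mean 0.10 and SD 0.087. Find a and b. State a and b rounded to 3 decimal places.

a = 1.089, b = 9.802

σ² = 0.087² = 0.007569.
With s = a+b, Var = μ(1−μ)/(s+1), so s+1 = (0.10×0.90)/0.007569 = 11.8906 and s = 10.8906.
a = μs = 1.089, b = (1−μ)s = 9.802.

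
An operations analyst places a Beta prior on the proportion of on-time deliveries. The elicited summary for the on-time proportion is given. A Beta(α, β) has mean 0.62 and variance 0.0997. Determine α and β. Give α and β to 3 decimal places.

α = 0.845, β = 0.518

Let s = α+β. The Beta variance is μ(1−μ)/(s+1).
So s+1 = μ(1−μ)/σ² = (0.62×0.38)/0.0997 = 0.2356/0.0997 = 2.3631, giving s = 1.3631.
Then α = μs = 0.62×1.3631 = 0.845 and β = (1−μ)s = 0.38×1.3631 = 0.518.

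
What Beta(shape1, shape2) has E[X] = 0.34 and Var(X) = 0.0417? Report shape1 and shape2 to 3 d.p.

Write ν = shape1+shape2; then shape1 = μν and Var = μ(1−μ)/(ν+1).
ν = μ(1−μ)/Var − 1 = 0.2244/0.0417 − 1 = 4.3813.
shape1 = 0.34·4.3813 = 1.490, shape2 = 0.66·4.3813 = 2.892.

shape1 = 1.490, shape2 = 2.892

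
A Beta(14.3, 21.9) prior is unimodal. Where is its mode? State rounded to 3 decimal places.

With α,β > 1, mode = (α−1)/(α+β−2) = 13.3/34.2 = 0.389.

0.389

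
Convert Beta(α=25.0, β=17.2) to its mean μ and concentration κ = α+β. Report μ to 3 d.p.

μ = 0.592, κ = 42.2

κ = α+β = 25.0+17.2 = 42.2; μ = α/κ = 25.0/42.2 = 0.592.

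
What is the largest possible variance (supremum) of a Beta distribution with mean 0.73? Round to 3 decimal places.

For fixed mean μ the Beta variance is μ(1−μ)/(α+β+1), increasing as α+β decreases.
Its least upper bound (not attained) is μ(1−μ) = 0.73·0.27 = 0.197.

0.197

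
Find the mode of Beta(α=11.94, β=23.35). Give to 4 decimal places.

0.3286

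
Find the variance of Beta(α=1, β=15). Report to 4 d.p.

0.0034

α+β = 16 and αβ = 15, so Var = αβ/[(α+β)²(α+β+1)] = 15/4352 = 0.0034.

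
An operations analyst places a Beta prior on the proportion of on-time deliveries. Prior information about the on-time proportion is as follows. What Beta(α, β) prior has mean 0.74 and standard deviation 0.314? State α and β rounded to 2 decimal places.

α = 0.70, β = 0.25

σ² = 0.314² = 0.098596.
With s = α+β, Var = μ(1−μ)/(s+1), so s+1 = (0.74×0.26)/0.098596 = 1.9514 and s = 0.9514.
α = μs = 0.70, β = (1−μ)s = 0.25.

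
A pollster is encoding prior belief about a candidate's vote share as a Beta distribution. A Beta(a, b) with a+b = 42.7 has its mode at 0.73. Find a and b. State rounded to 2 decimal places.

Since the density peak of Beta(a,b) is at (a−1)/(a+b−2),
a = 1 + 0.73(42.7−2) = 30.71 and b = 42.7 − 30.71 = 11.99.

a = 30.71, b = 11.99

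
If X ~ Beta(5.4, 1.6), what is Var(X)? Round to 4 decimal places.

α+β = 7.0 and αβ = 8.64, so Var = αβ/[(α+β)²(α+β+1)] = 8.64/392.000 = 0.0220.

0.0220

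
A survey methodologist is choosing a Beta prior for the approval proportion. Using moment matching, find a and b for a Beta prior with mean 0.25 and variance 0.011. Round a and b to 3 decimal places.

Let s = a+b. The Beta variance is μ(1−μ)/(s+1).
So s+1 = μ(1−μ)/σ² = (0.25×0.75)/0.011 = 0.1875/0.011 = 17.0455, giving s = 16.0455.
Then a = μs = 0.25×16.0455 = 4.011 and b = (1−μ)s = 0.75×16.0455 = 12.034.

a = 4.011, b = 12.034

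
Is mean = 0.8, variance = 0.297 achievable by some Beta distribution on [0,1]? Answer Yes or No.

No

For any Beta, Var(X) < E[X]·(1−E[X]).
Here μ(1−μ) = 0.8×0.2 = 0.16, and 0.297 ≥ 0.16.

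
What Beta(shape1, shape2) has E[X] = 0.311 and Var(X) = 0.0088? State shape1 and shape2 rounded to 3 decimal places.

By moment matching, shape1+shape2 = μ(1−μ)/σ² − 1 = (0.311·0.689)/0.0088 − 1 = 24.3499 − 1 = 23.3499.
Since shape1/(shape1+shape2) = μ, shape1 = 0.311·23.3499 = 7.262 and shape2 = 0.689·23.3499 = 16.088.

shape1 = 7.262, shape2 = 16.088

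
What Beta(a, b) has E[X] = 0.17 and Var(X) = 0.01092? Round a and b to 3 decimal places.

a = 2.027, b = 9.895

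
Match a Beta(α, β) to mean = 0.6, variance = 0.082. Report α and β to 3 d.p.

Write ν = α+β; then α = μν and Var = μ(1−μ)/(ν+1).
ν = μ(1−μ)/Var − 1 = 0.24/0.082 − 1 = 1.9268.
α = 0.6·1.9268 = 1.156, β = 0.4·1.9268 = 0.771.

α = 1.156, β = 0.771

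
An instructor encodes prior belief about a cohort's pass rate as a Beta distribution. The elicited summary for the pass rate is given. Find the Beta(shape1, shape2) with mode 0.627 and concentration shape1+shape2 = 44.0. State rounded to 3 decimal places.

shape1 = 27.334, shape2 = 16.666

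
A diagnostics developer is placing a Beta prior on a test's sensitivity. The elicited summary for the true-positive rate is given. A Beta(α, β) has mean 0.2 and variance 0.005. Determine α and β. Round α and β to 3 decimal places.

α = 6.200, β = 24.800

Write ν = α+β; then α = μν and Var = μ(1−μ)/(ν+1).
ν = μ(1−μ)/Var − 1 = 0.16/0.005 − 1 = 31.0000.
α = 0.2·31.0000 = 6.200, β = 0.8·31.0000 = 24.800.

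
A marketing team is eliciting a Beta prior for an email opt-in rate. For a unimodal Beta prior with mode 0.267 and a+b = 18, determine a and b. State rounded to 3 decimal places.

For a,b>1 the mode is (a−1)/(a+b−2), so a = mode·(κ−2)+1 = 0.267×16+1 = 5.272.
And b = (1−mode)·(κ−2)+1 = 0.733×16+1 = 12.728.

a = 5.272, b = 12.728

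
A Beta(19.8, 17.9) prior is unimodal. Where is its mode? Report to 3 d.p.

0.527

The density x^(α−1)(1−x)^(β−1) is maximised at (α−1)/(α+β−2) = 18.8/35.7 = 0.527.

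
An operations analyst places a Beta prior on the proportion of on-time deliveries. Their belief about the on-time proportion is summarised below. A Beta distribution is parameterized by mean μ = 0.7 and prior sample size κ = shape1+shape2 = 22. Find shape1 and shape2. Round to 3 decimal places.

Split κ in proportion μ : (1−μ): shape1 = 0.7·22 = 15.400, shape2 = 22 − 15.400 = 6.600.

shape1 = 15.400, shape2 = 6.600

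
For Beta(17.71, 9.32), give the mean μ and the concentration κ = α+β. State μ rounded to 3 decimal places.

μ = 0.655, κ = 27.03

κ = α+β = 17.71+9.32 = 27.03; μ = α/κ = 17.71/27.03 = 0.655.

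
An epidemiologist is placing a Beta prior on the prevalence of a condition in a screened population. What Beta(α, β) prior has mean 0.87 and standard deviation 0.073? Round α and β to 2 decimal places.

α = 17.59, β = 2.63

σ² = 0.073² = 0.005329.
With s = α+β, Var = μ(1−μ)/(s+1), so s+1 = (0.87×0.13)/0.005329 = 21.2235 and s = 20.2235.
α = μs = 17.59, β = (1−μ)s = 2.63.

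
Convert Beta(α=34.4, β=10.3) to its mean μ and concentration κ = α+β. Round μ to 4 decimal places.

κ = α+β = 34.4+10.3 = 44.7; μ = α/κ = 34.4/44.7 = 0.7696.

μ = 0.7696, κ = 44.7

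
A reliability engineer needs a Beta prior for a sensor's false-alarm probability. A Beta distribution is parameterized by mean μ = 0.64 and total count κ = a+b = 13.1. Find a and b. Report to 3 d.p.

a = 8.384, b = 4.716

Split κ in proportion μ : (1−μ): a = 0.64·13.1 = 8.384, b = 13.1 − 8.384 = 4.716.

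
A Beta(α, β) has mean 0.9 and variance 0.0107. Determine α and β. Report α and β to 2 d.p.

Write ν = α+β; then α = μν and Var = μ(1−μ)/(ν+1).
ν = μ(1−μ)/Var − 1 = 0.09/0.0107 − 1 = 7.4112.
α = 0.9·7.4112 = 6.67, β = 0.1·7.4112 = 0.74.

α = 6.67, β = 0.74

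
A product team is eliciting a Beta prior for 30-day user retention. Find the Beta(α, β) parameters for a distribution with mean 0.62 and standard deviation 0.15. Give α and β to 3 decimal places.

α = 5.872, β = 3.599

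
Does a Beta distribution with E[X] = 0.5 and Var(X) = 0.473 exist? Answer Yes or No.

No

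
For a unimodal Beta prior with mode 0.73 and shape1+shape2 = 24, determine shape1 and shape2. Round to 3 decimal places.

Mode = (shape1−1)/(κ−2) with κ = shape1+shape2, so shape1−1 = 0.73·22 = 16.060.
shape1 = 17.060; shape2 = κ − shape1 = 6.940.

shape1 = 17.060, shape2 = 6.940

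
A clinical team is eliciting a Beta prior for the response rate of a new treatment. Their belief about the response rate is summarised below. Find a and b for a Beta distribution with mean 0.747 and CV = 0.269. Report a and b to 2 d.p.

Var = (CV·μ)² = (0.269×0.747)² = 0.040378.
a+b = μ(1−μ)/Var − 1 = 0.188991/0.040378 − 1 = 3.6805.
Thus a = 0.747·3.6805 = 2.75 and b = 0.253·3.6805 = 0.93.

a = 2.75, b = 0.93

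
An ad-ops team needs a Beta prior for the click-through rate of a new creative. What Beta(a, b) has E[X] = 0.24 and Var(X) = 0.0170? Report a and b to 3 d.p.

Write ν = a+b; then a = μν and Var = μ(1−μ)/(ν+1).
ν = μ(1−μ)/Var − 1 = 0.1824/0.0170 − 1 = 9.7294.
a = 0.24·9.7294 = 2.335, b = 0.76·9.7294 = 7.394.

a = 2.335, b = 7.394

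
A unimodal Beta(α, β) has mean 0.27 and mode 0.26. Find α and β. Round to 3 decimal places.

Let s = α+β. Mean gives α = μs = 0.27s; mode gives (α−1)/(s−2) = 0.26.
Substituting: 0.27s − 1 = 0.26(s−2) = 0.26s − 0.52, so 0.01s = 0.48 and s = 48.0000.
Then α = 0.27×48.0000 = 12.960 and β = s−α = 35.040.

α = 12.960, β = 35.040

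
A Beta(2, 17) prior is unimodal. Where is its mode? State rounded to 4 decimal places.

0.0588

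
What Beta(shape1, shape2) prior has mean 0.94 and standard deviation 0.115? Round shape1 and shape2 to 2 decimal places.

shape1 = 3.07, shape2 = 0.20

First σ² = 0.013225. Setting shape1 = μn, shape2 = (1−μ)n with n = shape1+shape2,
μ(1−μ)/(n+1) = 0.013225 ⇒ n+1 = 0.0564/0.013225 = 4.2647 ⇒ n = 3.2647.
Hence shape1 = 0.94×3.2647 = 3.07, shape2 = 0.06×3.2647 = 0.20.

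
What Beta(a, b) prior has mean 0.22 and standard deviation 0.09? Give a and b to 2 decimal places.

a = 4.44, b = 15.74

Variance = 0.09² = 0.0081. The moment-matching identity a+b = μ(1−μ)/Var − 1 gives
a+b = 0.1716/0.0081 − 1 = 20.1852, so a = μ·20.1852 = 4.44 and b = (1−μ)·20.1852 = 15.74.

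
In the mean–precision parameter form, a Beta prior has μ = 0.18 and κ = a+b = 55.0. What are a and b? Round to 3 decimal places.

a = 9.900, b = 45.100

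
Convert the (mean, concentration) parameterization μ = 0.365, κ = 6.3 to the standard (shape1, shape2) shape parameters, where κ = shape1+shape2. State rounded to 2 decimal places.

shape1 = 2.30, shape2 = 4.00

shape1 = μκ = 0.365×6.3 = 2.30 and shape2 = (1−μ)κ = 0.635×6.3 = 4.00.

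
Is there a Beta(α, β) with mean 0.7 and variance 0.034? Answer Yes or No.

Yes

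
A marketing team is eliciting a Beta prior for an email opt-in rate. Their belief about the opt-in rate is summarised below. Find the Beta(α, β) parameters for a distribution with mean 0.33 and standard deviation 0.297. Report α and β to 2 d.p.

α = 0.50, β = 1.01

σ² = 0.297² = 0.088209.
With s = α+β, Var = μ(1−μ)/(s+1), so s+1 = (0.33×0.67)/0.088209 = 2.5065 and s = 1.5065.
α = μs = 0.50, β = (1−μ)s = 1.01.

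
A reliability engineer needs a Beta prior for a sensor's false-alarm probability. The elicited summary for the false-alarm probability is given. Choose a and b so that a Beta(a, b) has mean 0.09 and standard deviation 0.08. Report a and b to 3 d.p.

σ² = 0.08² = 0.0064.
With s = a+b, Var = μ(1−μ)/(s+1), so s+1 = (0.09×0.91)/0.0064 = 12.7969 and s = 11.7969.
a = μs = 1.062, b = (1−μ)s = 10.735.

a = 1.062, b = 10.735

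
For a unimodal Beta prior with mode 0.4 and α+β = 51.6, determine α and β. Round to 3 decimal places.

Since the density peak of Beta(α,β) is at (α−1)/(α+β−2),
α = 1 + 0.4(51.6−2) = 20.840 and β = 51.6 − 20.840 = 30.760.

α = 20.840, β = 30.760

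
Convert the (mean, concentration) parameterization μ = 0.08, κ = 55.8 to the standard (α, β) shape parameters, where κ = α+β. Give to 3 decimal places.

α = 4.464, β = 51.336

α = μκ = 0.08×55.8 = 4.464 and β = (1−μ)κ = 0.92×55.8 = 51.336.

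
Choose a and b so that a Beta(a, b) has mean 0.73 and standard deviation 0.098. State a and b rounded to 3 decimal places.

a = 14.252, b = 5.271

Variance = 0.098² = 0.009604. The moment-matching identity a+b = μ(1−μ)/Var − 1 gives
a+b = 0.1971/0.009604 − 1 = 19.5227, so a = μ·19.5227 = 14.252 and b = (1−μ)·19.5227 = 5.271.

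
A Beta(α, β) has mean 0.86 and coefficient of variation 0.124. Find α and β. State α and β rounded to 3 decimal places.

α = 8.245, β = 1.342

Var = (CV·μ)² = (0.124×0.86)² = 0.011372.
α+β = μ(1−μ)/Var − 1 = 0.1204/0.011372 − 1 = 9.5873.
Thus α = 0.86·9.5873 = 8.245 and β = 0.14·9.5873 = 1.342.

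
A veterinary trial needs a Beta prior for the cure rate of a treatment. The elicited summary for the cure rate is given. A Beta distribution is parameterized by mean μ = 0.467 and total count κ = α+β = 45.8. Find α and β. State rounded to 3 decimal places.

α = μκ = 0.467×45.8 = 21.389 and β = (1−μ)κ = 0.533×45.8 = 24.411.

α = 21.389, β = 24.411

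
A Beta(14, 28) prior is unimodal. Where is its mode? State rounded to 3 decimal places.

0.325

With α,β > 1, mode = (α−1)/(α+β−2) = 13/40 = 0.325.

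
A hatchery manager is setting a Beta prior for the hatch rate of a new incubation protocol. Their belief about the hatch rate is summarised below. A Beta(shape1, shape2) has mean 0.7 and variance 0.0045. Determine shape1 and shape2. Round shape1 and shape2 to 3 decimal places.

shape1 = 31.967, shape2 = 13.700

Write ν = shape1+shape2; then shape1 = μν and Var = μ(1−μ)/(ν+1).
ν = μ(1−μ)/Var − 1 = 0.21/0.0045 − 1 = 45.6667.
shape1 = 0.7·45.6667 = 31.967, shape2 = 0.3·45.6667 = 13.700.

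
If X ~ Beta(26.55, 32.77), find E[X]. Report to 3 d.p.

0.448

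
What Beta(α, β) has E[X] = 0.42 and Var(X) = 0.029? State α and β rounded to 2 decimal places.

Let s = α+β. The Beta variance is μ(1−μ)/(s+1).
So s+1 = μ(1−μ)/σ² = (0.42×0.58)/0.029 = 0.2436/0.029 = 8.4000, giving s = 7.4000.
Then α = μs = 0.42×7.4000 = 3.11 and β = (1−μ)s = 0.58×7.4000 = 4.29.

α = 3.11, β = 4.29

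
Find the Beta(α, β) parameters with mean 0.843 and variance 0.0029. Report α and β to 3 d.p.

By moment matching, α+β = μ(1−μ)/σ² − 1 = (0.843·0.157)/0.0029 − 1 = 45.6383 − 1 = 44.6383.
Since α/(α+β) = μ, α = 0.843·44.6383 = 37.630 and β = 0.157·44.6383 = 7.008.

α = 37.630, β = 7.008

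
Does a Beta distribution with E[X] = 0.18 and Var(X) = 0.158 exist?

A Beta with mean μ has variance μ(1−μ)/(α+β+1) < μ(1−μ).
Here μ(1−μ) = 0.18×0.82 = 0.1476, and 0.158 ≥ 0.1476.

No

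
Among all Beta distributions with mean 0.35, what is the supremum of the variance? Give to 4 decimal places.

Var = μ(1−μ)/(α+β+1), which approaches μ(1−μ) as α+β → 0.
So the supremum is μ(1−μ) = 0.35×0.65 = 0.2275.

0.2275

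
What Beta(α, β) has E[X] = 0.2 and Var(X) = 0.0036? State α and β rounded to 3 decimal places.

α = 8.689, β = 34.756

Let s = α+β. The Beta variance is μ(1−μ)/(s+1).
So s+1 = μ(1−μ)/σ² = (0.2×0.8)/0.0036 = 0.16/0.0036 = 44.4444, giving s = 43.4444.
Then α = μs = 0.2×43.4444 = 8.689 and β = (1−μ)s = 0.8×43.4444 = 34.756.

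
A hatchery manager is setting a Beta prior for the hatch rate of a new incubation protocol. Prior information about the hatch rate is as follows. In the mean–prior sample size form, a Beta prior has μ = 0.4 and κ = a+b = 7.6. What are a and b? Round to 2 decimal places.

a = μκ = 0.4×7.6 = 3.04 and b = (1−μ)κ = 0.6×7.6 = 4.56.

a = 3.04, b = 4.56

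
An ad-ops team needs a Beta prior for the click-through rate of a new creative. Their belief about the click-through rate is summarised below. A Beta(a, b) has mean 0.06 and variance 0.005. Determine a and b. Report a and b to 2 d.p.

Let s = a+b. The Beta variance is μ(1−μ)/(s+1).
So s+1 = μ(1−μ)/σ² = (0.06×0.94)/0.005 = 0.0564/0.005 = 11.2800, giving s = 10.2800.
Then a = μs = 0.06×10.2800 = 0.62 and b = (1−μ)s = 0.94×10.2800 = 9.66.

a = 0.62, b = 9.66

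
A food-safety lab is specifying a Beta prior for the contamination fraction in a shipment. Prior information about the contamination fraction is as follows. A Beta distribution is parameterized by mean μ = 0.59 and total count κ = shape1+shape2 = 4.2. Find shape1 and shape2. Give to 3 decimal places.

Split κ in proportion μ : (1−μ): shape1 = 0.59·4.2 = 2.478, shape2 = 4.2 − 2.478 = 1.722.

shape1 = 2.478, shape2 = 1.722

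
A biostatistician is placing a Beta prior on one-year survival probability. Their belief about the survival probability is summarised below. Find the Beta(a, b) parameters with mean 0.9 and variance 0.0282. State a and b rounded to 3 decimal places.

Let s = a+b. The Beta variance is μ(1−μ)/(s+1).
So s+1 = μ(1−μ)/σ² = (0.9×0.1)/0.0282 = 0.09/0.0282 = 3.1915, giving s = 2.1915.
Then a = μs = 0.9×2.1915 = 1.972 and b = (1−μ)s = 0.1×2.1915 = 0.219.

a = 1.972, b = 0.219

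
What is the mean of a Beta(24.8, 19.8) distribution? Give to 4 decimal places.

0.5561

E[X] = α/(α+β) = 24.8/44.6 = 0.5561.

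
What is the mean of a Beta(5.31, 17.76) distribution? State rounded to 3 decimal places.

0.230

E[X] = α/(α+β) = 5.31/23.07 = 0.230.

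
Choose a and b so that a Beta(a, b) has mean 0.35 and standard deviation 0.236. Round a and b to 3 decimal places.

a = 1.080, b = 2.005

First σ² = 0.055696. Setting a = μn, b = (1−μ)n with n = a+b,
μ(1−μ)/(n+1) = 0.055696 ⇒ n+1 = 0.2275/0.055696 = 4.0847 ⇒ n = 3.0847.
Hence a = 0.35×3.0847 = 1.080, b = 0.65×3.0847 = 2.005.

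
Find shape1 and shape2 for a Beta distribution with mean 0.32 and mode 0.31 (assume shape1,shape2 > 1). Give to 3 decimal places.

With s = shape1+shape2: μ = shape1/s and mode = (shape1−1)/(s−2). Eliminating shape1 = μs,
μs − 1 = m(s−2) ⇒ s(μ−m) = 1−2m ⇒ s = 0.38/0.01 = 38.0000.
So shape1 = μs = 12.160, shape2 = (1−μ)s = 25.840.

shape1 = 12.160, shape2 = 25.840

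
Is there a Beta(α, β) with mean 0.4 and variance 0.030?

Yes

The Beta variance bound is σ² < μ(1−μ).
Here μ(1−μ) = 0.4×0.6 = 0.24, and 0.030 < 0.24.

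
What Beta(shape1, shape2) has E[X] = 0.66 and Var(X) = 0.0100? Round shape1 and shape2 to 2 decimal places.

shape1 = 14.15, shape2 = 7.29

By moment matching, shape1+shape2 = μ(1−μ)/σ² − 1 = (0.66·0.34)/0.0100 − 1 = 22.4400 − 1 = 21.4400.
Since shape1/(shape1+shape2) = μ, shape1 = 0.66·21.4400 = 14.15 and shape2 = 0.34·21.4400 = 7.29.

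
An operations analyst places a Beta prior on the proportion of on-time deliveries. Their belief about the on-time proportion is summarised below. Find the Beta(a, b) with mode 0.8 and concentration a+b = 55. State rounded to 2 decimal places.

a = 43.40, b = 11.60

Mode = (a−1)/(κ−2) with κ = a+b, so a−1 = 0.8·53 = 42.40.
a = 43.40; b = κ − a = 11.60.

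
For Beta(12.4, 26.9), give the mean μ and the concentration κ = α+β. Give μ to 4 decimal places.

μ = 0.3155, κ = 39.3

κ = α+β = 12.4+26.9 = 39.3; μ = α/κ = 12.4/39.3 = 0.3155.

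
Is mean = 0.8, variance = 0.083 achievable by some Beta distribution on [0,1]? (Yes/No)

Yes

For any Beta, Var(X) < E[X]·(1−E[X]).
Here μ(1−μ) = 0.8×0.2 = 0.16, and 0.083 < 0.16.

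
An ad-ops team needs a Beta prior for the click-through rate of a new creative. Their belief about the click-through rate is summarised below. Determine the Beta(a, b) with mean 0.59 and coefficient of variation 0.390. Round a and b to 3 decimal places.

a = 2.106, b = 1.463

Var = (CV·μ)² = (0.390×0.59)² = 0.052946.
a+b = μ(1−μ)/Var − 1 = 0.2419/0.052946 − 1 = 3.5688.
Thus a = 0.59·3.5688 = 2.106 and b = 0.41·3.5688 = 1.463.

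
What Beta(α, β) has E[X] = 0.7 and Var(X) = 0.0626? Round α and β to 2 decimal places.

α = 1.65, β = 0.71

Write ν = α+β; then α = μν and Var = μ(1−μ)/(ν+1).
ν = μ(1−μ)/Var − 1 = 0.21/0.0626 − 1 = 2.3546.
α = 0.7·2.3546 = 1.65, β = 0.3·2.3546 = 0.71.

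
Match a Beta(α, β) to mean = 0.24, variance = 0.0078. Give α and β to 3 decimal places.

Write ν = α+β; then α = μν and Var = μ(1−μ)/(ν+1).
ν = μ(1−μ)/Var − 1 = 0.1824/0.0078 − 1 = 22.3846.
α = 0.24·22.3846 = 5.372, β = 0.76·22.3846 = 17.012.

α = 5.372, β = 17.012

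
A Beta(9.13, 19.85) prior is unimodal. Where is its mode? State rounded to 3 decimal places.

0.301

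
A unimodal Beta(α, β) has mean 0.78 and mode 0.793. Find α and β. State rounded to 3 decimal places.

α = 35.160, β = 9.917

With s = α+β: μ = α/s and mode = (α−1)/(s−2). Eliminating α = μs,
μs − 1 = m(s−2) ⇒ s(μ−m) = 1−2m ⇒ s = -0.586/-0.013 = 45.0769.
So α = μs = 35.160, β = (1−μ)s = 9.917.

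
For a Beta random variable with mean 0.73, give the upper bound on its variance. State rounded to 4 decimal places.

0.1971

Var = μ(1−μ)/(α+β+1), which approaches μ(1−μ) as α+β → 0.
So the supremum is μ(1−μ) = 0.73×0.27 = 0.1971.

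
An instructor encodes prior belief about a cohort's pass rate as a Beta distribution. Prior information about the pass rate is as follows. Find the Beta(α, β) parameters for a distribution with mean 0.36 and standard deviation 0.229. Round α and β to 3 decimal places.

First σ² = 0.052441. Setting α = μn, β = (1−μ)n with n = α+β,
μ(1−μ)/(n+1) = 0.052441 ⇒ n+1 = 0.2304/0.052441 = 4.3935 ⇒ n = 3.3935.
Hence α = 0.36×3.3935 = 1.222, β = 0.64×3.3935 = 2.172.

α = 1.222, β = 2.172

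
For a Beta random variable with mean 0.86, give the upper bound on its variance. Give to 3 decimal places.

For fixed mean μ the Beta variance is μ(1−μ)/(α+β+1), increasing as α+β decreases.
Its least upper bound (not attained) is μ(1−μ) = 0.86·0.14 = 0.120.

0.120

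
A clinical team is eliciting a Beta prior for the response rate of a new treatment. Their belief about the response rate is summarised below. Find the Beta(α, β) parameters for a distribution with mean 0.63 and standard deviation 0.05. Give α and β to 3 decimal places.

First σ² = 0.0025. Setting α = μn, β = (1−μ)n with n = α+β,
μ(1−μ)/(n+1) = 0.0025 ⇒ n+1 = 0.2331/0.0025 = 93.2400 ⇒ n = 92.2400.
Hence α = 0.63×92.2400 = 58.111, β = 0.37×92.2400 = 34.129.

α = 58.111, β = 34.129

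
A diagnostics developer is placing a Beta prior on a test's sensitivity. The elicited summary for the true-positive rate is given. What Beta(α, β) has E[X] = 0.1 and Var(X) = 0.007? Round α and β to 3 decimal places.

α = 1.186, β = 10.671

Let s = α+β. The Beta variance is μ(1−μ)/(s+1).
So s+1 = μ(1−μ)/σ² = (0.1×0.9)/0.007 = 0.09/0.007 = 12.8571, giving s = 11.8571.
Then α = μs = 0.1×11.8571 = 1.186 and β = (1−μ)s = 0.9×11.8571 = 10.671.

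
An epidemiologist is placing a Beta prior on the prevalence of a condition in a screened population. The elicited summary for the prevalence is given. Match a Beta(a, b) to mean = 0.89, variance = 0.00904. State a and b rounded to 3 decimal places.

Write ν = a+b; then a = μν and Var = μ(1−μ)/(ν+1).
ν = μ(1−μ)/Var − 1 = 0.0979/0.00904 − 1 = 9.8296.
a = 0.89·9.8296 = 8.748, b = 0.11·9.8296 = 1.081.

a = 8.748, b = 1.081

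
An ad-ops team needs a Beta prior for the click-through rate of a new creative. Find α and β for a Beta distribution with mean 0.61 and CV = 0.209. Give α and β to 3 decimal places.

σ = CV·μ = 0.209×0.61 = 0.12749, so σ² = 0.016254.
s+1 = μ(1−μ)/σ² = 0.2379/0.016254 = 14.6367, so s = α+β = 13.6367.
α = μs = 8.318, β = (1−μ)s = 5.318.

α = 8.318, β = 5.318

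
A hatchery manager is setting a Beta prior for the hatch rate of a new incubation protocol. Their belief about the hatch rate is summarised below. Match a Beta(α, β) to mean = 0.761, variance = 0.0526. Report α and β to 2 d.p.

Write ν = α+β; then α = μν and Var = μ(1−μ)/(ν+1).
ν = μ(1−μ)/Var − 1 = 0.181879/0.0526 − 1 = 2.4578.
α = 0.761·2.4578 = 1.87, β = 0.239·2.4578 = 0.59.

α = 1.87, β = 0.59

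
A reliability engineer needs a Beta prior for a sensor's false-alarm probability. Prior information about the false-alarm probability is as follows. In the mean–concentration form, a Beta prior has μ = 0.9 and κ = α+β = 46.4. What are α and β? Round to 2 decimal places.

Split κ in proportion μ : (1−μ): α = 0.9·46.4 = 41.76, β = 46.4 − 41.76 = 4.64.

α = 41.76, β = 4.64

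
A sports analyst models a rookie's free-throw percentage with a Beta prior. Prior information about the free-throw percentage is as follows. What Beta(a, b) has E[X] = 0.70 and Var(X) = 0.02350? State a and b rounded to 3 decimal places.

Let s = a+b. The Beta variance is μ(1−μ)/(s+1).
So s+1 = μ(1−μ)/σ² = (0.70×0.30)/0.02350 = 0.2100/0.02350 = 8.9362, giving s = 7.9362.
Then a = μs = 0.70×7.9362 = 5.555 and b = (1−μ)s = 0.30×7.9362 = 2.381.

a = 5.555, b = 2.381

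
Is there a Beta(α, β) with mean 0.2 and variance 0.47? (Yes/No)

The Beta variance bound is σ² < μ(1−μ).
Here μ(1−μ) = 0.2×0.8 = 0.16, and 0.47 ≥ 0.16.

No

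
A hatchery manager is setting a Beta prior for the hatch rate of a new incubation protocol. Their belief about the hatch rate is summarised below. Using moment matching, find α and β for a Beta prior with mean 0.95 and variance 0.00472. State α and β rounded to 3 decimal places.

By moment matching, α+β = μ(1−μ)/σ² − 1 = (0.95·0.05)/0.00472 − 1 = 10.0636 − 1 = 9.0636.
Since α/(α+β) = μ, α = 0.95·9.0636 = 8.610 and β = 0.05·9.0636 = 0.453.

α = 8.610, β = 0.453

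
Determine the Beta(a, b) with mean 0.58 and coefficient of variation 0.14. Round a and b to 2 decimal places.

a = 20.85, b = 15.10

σ = CV·μ = 0.14×0.58 = 0.08120, so σ² = 0.006593.
s+1 = μ(1−μ)/σ² = 0.2436/0.006593 = 36.9458, so s = a+b = 35.9458.
a = μs = 20.85, b = (1−μ)s = 15.10.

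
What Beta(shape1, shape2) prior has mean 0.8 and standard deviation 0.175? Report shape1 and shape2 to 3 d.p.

σ² = 0.175² = 0.030625.
With s = shape1+shape2, Var = μ(1−μ)/(s+1), so s+1 = (0.8×0.2)/0.030625 = 5.2245 and s = 4.2245.
shape1 = μs = 3.380, shape2 = (1−μ)s = 0.845.

shape1 = 3.380, shape2 = 0.845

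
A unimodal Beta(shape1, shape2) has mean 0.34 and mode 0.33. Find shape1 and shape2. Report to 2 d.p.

shape1 = 11.56, shape2 = 22.44

With s = shape1+shape2: μ = shape1/s and mode = (shape1−1)/(s−2). Eliminating shape1 = μs,
μs − 1 = m(s−2) ⇒ s(μ−m) = 1−2m ⇒ s = 0.34/0.01 = 34.0000.
So shape1 = μs = 11.56, shape2 = (1−μ)s = 22.44.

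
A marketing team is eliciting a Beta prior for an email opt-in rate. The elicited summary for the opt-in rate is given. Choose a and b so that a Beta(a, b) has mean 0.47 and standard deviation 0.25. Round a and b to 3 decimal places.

σ² = 0.25² = 0.0625.
With s = a+b, Var = μ(1−μ)/(s+1), so s+1 = (0.47×0.53)/0.0625 = 3.9856 and s = 2.9856.
a = μs = 1.403, b = (1−μ)s = 1.582.

a = 1.403, b = 1.582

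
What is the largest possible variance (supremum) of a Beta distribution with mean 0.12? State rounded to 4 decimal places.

Var = μ(1−μ)/(α+β+1), which approaches μ(1−μ) as α+β → 0.
So the supremum is μ(1−μ) = 0.12×0.88 = 0.1056.

0.1056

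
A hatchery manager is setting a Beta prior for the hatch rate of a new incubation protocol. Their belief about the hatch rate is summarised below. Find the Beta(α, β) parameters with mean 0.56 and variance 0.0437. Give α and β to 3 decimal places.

α = 2.598, β = 2.041

Let s = α+β. The Beta variance is μ(1−μ)/(s+1).
So s+1 = μ(1−μ)/σ² = (0.56×0.44)/0.0437 = 0.2464/0.0437 = 5.6384, giving s = 4.6384.
Then α = μs = 0.56×4.6384 = 2.598 and β = (1−μ)s = 0.44×4.6384 = 2.041.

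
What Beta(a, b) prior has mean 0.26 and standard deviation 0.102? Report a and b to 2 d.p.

a = 4.55, b = 12.94

First σ² = 0.010404. Setting a = μn, b = (1−μ)n with n = a+b,
μ(1−μ)/(n+1) = 0.010404 ⇒ n+1 = 0.1924/0.010404 = 18.4929 ⇒ n = 17.4929.
Hence a = 0.26×17.4929 = 4.55, b = 0.74×17.4929 = 12.94.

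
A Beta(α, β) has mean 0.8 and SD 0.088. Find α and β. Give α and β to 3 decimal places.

α = 15.729, β = 3.932

Variance = 0.088² = 0.007744. The moment-matching identity α+β = μ(1−μ)/Var − 1 gives
α+β = 0.16/0.007744 − 1 = 19.6612, so α = μ·19.6612 = 15.729 and β = (1−μ)·19.6612 = 3.932.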